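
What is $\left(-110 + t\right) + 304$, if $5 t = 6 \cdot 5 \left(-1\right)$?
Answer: $188$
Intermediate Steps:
$t = -6$ ($t = \frac{6 \cdot 5 \left(-1\right)}{5} = \frac{30 \left(-1\right)}{5} = \frac{1}{5} \left(-30\right) = -6$)
$\left(-110 + t\right) + 304 = \left(-110 - 6\right) + 304 = -116 + 304 = 188$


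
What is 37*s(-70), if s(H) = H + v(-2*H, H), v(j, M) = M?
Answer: -5180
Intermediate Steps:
s(H) = 2*H (s(H) = H + H = 2*H)
37*s(-70) = 37*(2*(-70)) = 37*(-140) = -5180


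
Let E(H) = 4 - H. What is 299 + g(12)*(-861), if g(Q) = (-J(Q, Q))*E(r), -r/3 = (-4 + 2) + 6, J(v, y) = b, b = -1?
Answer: -13477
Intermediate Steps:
J(v, y) = -1
r = -12 (r = -3*((-4 + 2) + 6) = -3*(-2 + 6) = -3*4 = -12)
g(Q) = 16 (g(Q) = (-1*(-1))*(4 - 1*(-12)) = 1*(4 + 12) = 1*16 = 16)
299 + g(12)*(-861) = 299 + 16*(-861) = 299 - 13776 = -13477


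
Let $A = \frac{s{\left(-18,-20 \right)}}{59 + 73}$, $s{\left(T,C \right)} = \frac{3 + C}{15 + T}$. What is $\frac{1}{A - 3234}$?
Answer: $- \frac{396}{1280647} \approx -0.00030922$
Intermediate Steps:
$s{\left(T,C \right)} = \frac{3 + C}{15 + T}$
$A = \frac{17}{396}$ ($A = \frac{\frac{1}{15 - 18} \left(3 - 20\right)}{59 + 73} = \frac{\frac{1}{-3} \left(-17\right)}{132} = \frac{\left(- \frac{1}{3}\right) \left(-17\right)}{132} = \frac{1}{132} \cdot \frac{17}{3} = \frac{17}{396} \approx 0.042929$)
$\frac{1}{A - 3234} = \frac{1}{\frac{17}{396} - 3234} = \frac{1}{- \frac{1280647}{396}} = - \frac{396}{1280647}$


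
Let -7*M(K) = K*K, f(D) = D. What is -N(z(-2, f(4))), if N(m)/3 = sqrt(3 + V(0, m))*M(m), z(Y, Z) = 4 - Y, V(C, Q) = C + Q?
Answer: 324/7 ≈ 46.286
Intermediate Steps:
M(K) = -K**2/7 (M(K) = -K*K/7 = -K**2/7)
N(m) = -3*m**2*sqrt(3 + m)/7 (N(m) = 3*(sqrt(3 + (0 + m))*(-m**2/7)) = 3*(sqrt(3 + m)*(-m**2/7)) = 3*(-m**2*sqrt(3 + m)/7) = -3*m**2*sqrt(3 + m)/7)
-N(z(-2, f(4))) = -(-3)*(4 - 1*(-2))**2*sqrt(3 + (4 - 1*(-2)))/7 = -(-3)*(4 + 2)**2*sqrt(3 + (4 + 2))/7 = -(-3)*6**2*sqrt(3 + 6)/7 = -(-3)*36*sqrt(9)/7 = -(-3)*36*3/7 = -1*(-324/7) = 324/7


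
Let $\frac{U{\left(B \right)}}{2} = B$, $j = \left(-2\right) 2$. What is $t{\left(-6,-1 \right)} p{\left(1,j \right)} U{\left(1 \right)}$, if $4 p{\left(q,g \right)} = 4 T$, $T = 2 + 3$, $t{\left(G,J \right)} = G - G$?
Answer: $0$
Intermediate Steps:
$t{\left(G,J \right)} = 0$
$j = -4$
$U{\left(B \right)} = 2 B$
$T = 5$
$p{\left(q,g \right)} = 5$ ($p{\left(q,g \right)} = \frac{4 \cdot 5}{4} = \frac{1}{4} \cdot 20 = 5$)
$t{\left(-6,-1 \right)} p{\left(1,j \right)} U{\left(1 \right)} = 0 \cdot 5 \cdot 2 \cdot 1 = 0 \cdot 2 = 0$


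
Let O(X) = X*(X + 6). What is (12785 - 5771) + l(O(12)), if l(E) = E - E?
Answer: 7014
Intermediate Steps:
O(X) = X*(6 + X)
l(E) = 0
(12785 - 5771) + l(O(12)) = (12785 - 5771) + 0 = 7014 + 0 = 7014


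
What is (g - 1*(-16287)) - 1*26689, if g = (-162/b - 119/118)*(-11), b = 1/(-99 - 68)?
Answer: -36342219/118 ≈ -3.0799e+5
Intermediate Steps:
b = -1/167 (b = 1/(-167) = -1/167 ≈ -0.0059880)
g = -35114783/118 (g = (-162/(-1/167) - 119/118)*(-11) = (-162*(-167) - 119*1/118)*(-11) = (27054 - 119/118)*(-11) = (3192253/118)*(-11) = -35114783/118 ≈ -2.9758e+5)
(g - 1*(-16287)) - 1*26689 = (-35114783/118 - 1*(-16287)) - 1*26689 = (-35114783/118 + 16287) - 26689 = -33192917/118 - 26689 = -36342219/118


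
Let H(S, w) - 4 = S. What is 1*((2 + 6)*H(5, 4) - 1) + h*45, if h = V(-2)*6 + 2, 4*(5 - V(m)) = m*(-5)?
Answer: 836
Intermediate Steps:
V(m) = 5 + 5*m/4 (V(m) = 5 - m*(-5)/4 = 5 - (-5)*m/4 = 5 + 5*m/4)
H(S, w) = 4 + S
h = 17 (h = (5 + (5/4)*(-2))*6 + 2 = (5 - 5/2)*6 + 2 = (5/2)*6 + 2 = 15 + 2 = 17)
1*((2 + 6)*H(5, 4) - 1) + h*45 = 1*((2 + 6)*(4 + 5) - 1) + 17*45 = 1*(8*9 - 1) + 765 = 1*(72 - 1) + 765 = 1*71 + 765 = 71 + 765 = 836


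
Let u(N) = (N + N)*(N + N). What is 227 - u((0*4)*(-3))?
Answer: 227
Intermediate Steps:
u(N) = 4*N**2 (u(N) = (2*N)*(2*N) = 4*N**2)
227 - u((0*4)*(-3)) = 227 - 4*((0*4)*(-3))**2 = 227 - 4*(0*(-3))**2 = 227 - 4*0**2 = 227 - 4*0 = 227 - 1*0 = 227 + 0 = 227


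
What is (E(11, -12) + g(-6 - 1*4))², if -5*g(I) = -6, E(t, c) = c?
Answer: 2916/25 ≈ 116.64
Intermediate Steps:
g(I) = 6/5 (g(I) = -⅕*(-6) = 6/5)
(E(11, -12) + g(-6 - 1*4))² = (-12 + 6/5)² = (-54/5)² = 2916/25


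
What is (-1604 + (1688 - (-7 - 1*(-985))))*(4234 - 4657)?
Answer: 378162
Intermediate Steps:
(-1604 + (1688 - (-7 - 1*(-985))))*(4234 - 4657) = (-1604 + (1688 - (-7 + 985)))*(-423) = (-1604 + (1688 - 1*978))*(-423) = (-1604 + (1688 - 978))*(-423) = (-1604 + 710)*(-423) = -894*(-423) = 378162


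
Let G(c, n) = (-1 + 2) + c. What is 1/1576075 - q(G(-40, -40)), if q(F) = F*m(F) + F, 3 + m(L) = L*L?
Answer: 93368259076/1576075 ≈ 59241.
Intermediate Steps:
m(L) = -3 + L**2 (m(L) = -3 + L*L = -3 + L**2)
G(c, n) = 1 + c
q(F) = F + F*(-3 + F**2) (q(F) = F*(-3 + F**2) + F = F + F*(-3 + F**2))
1/1576075 - q(G(-40, -40)) = 1/1576075 - (1 - 40)*(-2 + (1 - 40)**2) = 1/1576075 - (-39)*(-2 + (-39)**2) = 1/1576075 - (-39)*(-2 + 1521) = 1/1576075 - (-39)*1519 = 1/1576075 - 1*(-59241) = 1/1576075 + 59241 = 93368259076/1576075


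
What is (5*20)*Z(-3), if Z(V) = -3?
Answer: -300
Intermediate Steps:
(5*20)*Z(-3) = (5*20)*(-3) = 100*(-3) = -300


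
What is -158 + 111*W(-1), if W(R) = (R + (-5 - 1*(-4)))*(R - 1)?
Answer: 286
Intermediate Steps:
W(R) = (-1 + R)² (W(R) = (R + (-5 + 4))*(-1 + R) = (R - 1)*(-1 + R) = (-1 + R)*(-1 + R) = (-1 + R)²)
-158 + 111*W(-1) = -158 + 111*(-1 - 1)² = -158 + 111*(-2)² = -158 + 111*4 = -158 + 444 = 286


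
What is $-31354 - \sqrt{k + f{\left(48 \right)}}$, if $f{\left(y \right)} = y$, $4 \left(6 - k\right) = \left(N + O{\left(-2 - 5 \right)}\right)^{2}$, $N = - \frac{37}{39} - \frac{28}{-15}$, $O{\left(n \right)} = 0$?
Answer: $-31354 - \frac{\sqrt{8181359}}{390} \approx -31361.0$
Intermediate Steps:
$N = \frac{179}{195}$ ($N = \left(-37\right) \frac{1}{39} - - \frac{28}{15} = - \frac{37}{39} + \frac{28}{15} = \frac{179}{195} \approx 0.91795$)
$k = \frac{880559}{152100}$ ($k = 6 - \frac{\left(\frac{179}{195} + 0\right)^{2}}{4} = 6 - \frac{\left(\frac{179}{195}\right)^{2}}{4} = 6 - \frac{32041}{152100} = \frac{880559}{152100} \approx 5.7893$)
$-31354 - \sqrt{k + f{\left(48 \right)}} = -31354 - \sqrt{\frac{880559}{152100} + 48} = -31354 - \sqrt{\frac{8181359}{152100}} = -31354 - \frac{\sqrt{8181359}}{390}$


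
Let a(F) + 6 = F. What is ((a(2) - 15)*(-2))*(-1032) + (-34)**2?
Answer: -38060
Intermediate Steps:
a(F) = -6 + F
((a(2) - 15)*(-2))*(-1032) + (-34)**2 = (((-6 + 2) - 15)*(-2))*(-1032) + (-34)**2 = ((-4 - 15)*(-2))*(-1032) + 1156 = -19*(-2)*(-1032) + 1156 = 38*(-1032) + 1156 = -39216 + 1156 = -38060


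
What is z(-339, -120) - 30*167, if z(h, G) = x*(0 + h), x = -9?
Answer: -1959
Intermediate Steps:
z(h, G) = -9*h (z(h, G) = -9*(0 + h) = -9*h)
z(-339, -120) - 30*167 = -9*(-339) - 30*167 = 3051 - 1*5010 = 3051 - 5010 = -1959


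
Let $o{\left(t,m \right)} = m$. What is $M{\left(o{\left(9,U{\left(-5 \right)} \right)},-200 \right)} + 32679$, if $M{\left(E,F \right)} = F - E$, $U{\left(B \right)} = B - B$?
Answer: $32479$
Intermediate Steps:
$U{\left(B \right)} = 0$
$M{\left(o{\left(9,U{\left(-5 \right)} \right)},-200 \right)} + 32679 = \left(-200 - 0\right) + 32679 = \left(-200 + 0\right) + 32679 = -200 + 32679 = 32479$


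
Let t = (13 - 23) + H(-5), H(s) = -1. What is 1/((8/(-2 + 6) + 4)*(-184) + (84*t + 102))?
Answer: -1/1926 ≈ -0.00051921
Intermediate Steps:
t = -11 (t = (13 - 23) - 1 = -10 - 1 = -11)
1/((8/(-2 + 6) + 4)*(-184) + (84*t + 102)) = 1/((8/(-2 + 6) + 4)*(-184) + (84*(-11) + 102)) = 1/((8/4 + 4)*(-184) + (-924 + 102)) = 1/((8*(¼) + 4)*(-184) - 822) = 1/((2 + 4)*(-184) - 822) = 1/(6*(-184) - 822) = 1/(-1104 - 822) = 1/(-1926) = -1/1926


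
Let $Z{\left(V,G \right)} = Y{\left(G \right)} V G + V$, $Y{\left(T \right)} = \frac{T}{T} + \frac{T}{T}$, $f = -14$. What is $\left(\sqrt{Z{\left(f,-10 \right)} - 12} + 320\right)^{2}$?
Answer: $\left(320 + \sqrt{254}\right)^{2} \approx 1.1285 \cdot 10^{5}$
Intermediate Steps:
$Y{\left(T \right)} = 2$ ($Y{\left(T \right)} = 1 + 1 = 2$)
$Z{\left(V,G \right)} = V + 2 G V$ ($Z{\left(V,G \right)} = 2 V G + V = 2 G V + V = V + 2 G V$)
$\left(\sqrt{Z{\left(f,-10 \right)} - 12} + 320\right)^{2} = \left(\sqrt{- 14 \left(1 + 2 \left(-10\right)\right) - 12} + 320\right)^{2} = \left(\sqrt{- 14 \left(1 - 20\right) - 12} + 320\right)^{2} = \left(\sqrt{\left(-14\right) \left(-19\right) - 12} + 320\right)^{2} = \left(\sqrt{266 - 12} + 320\right)^{2} = \left(\sqrt{254} + 320\right)^{2} = \left(320 + \sqrt{254}\right)^{2}$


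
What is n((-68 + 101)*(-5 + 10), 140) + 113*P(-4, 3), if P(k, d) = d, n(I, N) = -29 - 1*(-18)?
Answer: 328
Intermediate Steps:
n(I, N) = -11 (n(I, N) = -29 + 18 = -11)
n((-68 + 101)*(-5 + 10), 140) + 113*P(-4, 3) = -11 + 113*3 = -11 + 339 = 328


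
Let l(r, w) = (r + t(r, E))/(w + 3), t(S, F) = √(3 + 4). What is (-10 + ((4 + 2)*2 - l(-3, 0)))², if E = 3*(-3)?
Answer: (-9 + √7)²/9 ≈ 4.4863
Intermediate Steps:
E = -9
t(S, F) = √7
l(r, w) = (r + √7)/(3 + w) (l(r, w) = (r + √7)/(w + 3) = (r + √7)/(3 + w))
(-10 + ((4 + 2)*2 - l(-3, 0)))² = (-10 + ((4 + 2)*2 - (-3 + √7)/(3 + 0)))² = (-10 + (6*2 - (-3 + √7)/3))² = (-10 + (12 - (-3 + √7)/3))² = (-10 + (12 - (-1 + √7/3)))² = (-10 + (12 + (1 - √7/3)))² = (-10 + (13 - √7/3))² = (3 - √7/3)²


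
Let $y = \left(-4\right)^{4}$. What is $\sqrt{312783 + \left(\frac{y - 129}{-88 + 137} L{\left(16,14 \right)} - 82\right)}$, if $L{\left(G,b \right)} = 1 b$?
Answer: $\frac{\sqrt{15324127}}{7} \approx 559.23$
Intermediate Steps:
$y = 256$
$L{\left(G,b \right)} = b$
$\sqrt{312783 + \left(\frac{y - 129}{-88 + 137} L{\left(16,14 \right)} - 82\right)} = \sqrt{312783 - \left(82 - \frac{256 - 129}{-88 + 137} \cdot 14\right)} = \sqrt{312783 - \left(82 - \frac{127}{49} \cdot 14\right)} = \sqrt{312783 - \left(82 - 127 \cdot \frac{1}{49} \cdot 14\right)} = \sqrt{312783 + \left(\frac{127}{49} \cdot 14 - 82\right)} = \sqrt{312783 + \left(\frac{254}{7} - 82\right)} = \sqrt{312783 - \frac{320}{7}} = \sqrt{\frac{2189161}{7}} = \frac{\sqrt{15324127}}{7}$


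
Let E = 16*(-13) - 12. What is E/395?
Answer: -44/79 ≈ -0.55696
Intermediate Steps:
E = -220 (E = -208 - 12 = -220)
E/395 = -220/395 = -220*1/395 = -44/79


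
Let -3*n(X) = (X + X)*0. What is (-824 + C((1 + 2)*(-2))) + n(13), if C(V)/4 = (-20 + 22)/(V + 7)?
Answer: -816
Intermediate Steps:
n(X) = 0 (n(X) = -(X + X)*0/3 = -2*X*0/3 = -1/3*0 = 0)
C(V) = 8/(7 + V) (C(V) = 4*((-20 + 22)/(V + 7)) = 4*(2/(7 + V)) = 8/(7 + V))
(-824 + C((1 + 2)*(-2))) + n(13) = (-824 + 8/(7 + (1 + 2)*(-2))) + 0 = (-824 + 8/(7 + 3*(-2))) + 0 = (-824 + 8/(7 - 6)) + 0 = (-824 + 8/1) + 0 = (-824 + 8*1) + 0 = (-824 + 8) + 0 = -816 + 0 = -816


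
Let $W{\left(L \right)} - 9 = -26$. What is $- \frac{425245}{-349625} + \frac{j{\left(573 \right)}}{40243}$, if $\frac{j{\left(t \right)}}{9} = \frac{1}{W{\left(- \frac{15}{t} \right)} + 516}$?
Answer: $\frac{1707891455918}{1404181895725} \approx 1.2163$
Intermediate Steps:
$W{\left(L \right)} = -17$ ($W{\left(L \right)} = 9 - 26 = -17$)
$j{\left(t \right)} = \frac{9}{499}$ ($j{\left(t \right)} = \frac{9}{-17 + 516} = \frac{9}{499}$)
$- \frac{425245}{-349625} + \frac{j{\left(573 \right)}}{40243} = - \frac{425245}{-349625} + \frac{9}{499 \cdot 40243} = \left(-425245\right) \left(- \frac{1}{349625}\right) + \frac{9}{499} \cdot \frac{1}{40243} = \frac{85049}{69925} + \frac{9}{20081257} = \frac{1707891455918}{1404181895725}$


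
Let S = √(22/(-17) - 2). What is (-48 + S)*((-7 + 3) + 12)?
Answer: -384 + 16*I*√238/17 ≈ -384.0 + 14.52*I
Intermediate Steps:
S = 2*I*√238/17 (S = √(22*(-1/17) - 2) = √(-22/17 - 2) = √(-56/17) = 2*I*√238/17 ≈ 1.815*I)
(-48 + S)*((-7 + 3) + 12) = (-48 + 2*I*√238/17)*((-7 + 3) + 12) = (-48 + 2*I*√238/17)*(-4 + 12) = (-48 + 2*I*√238/17)*8 = -384 + 16*I*√238/17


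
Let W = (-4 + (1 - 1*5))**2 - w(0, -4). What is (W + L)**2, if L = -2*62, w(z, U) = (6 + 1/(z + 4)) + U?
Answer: 62001/16 ≈ 3875.1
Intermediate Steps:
w(z, U) = 6 + U + 1/(4 + z) (w(z, U) = (6 + 1/(4 + z)) + U = 6 + U + 1/(4 + z))
W = 247/4 (W = (-4 + (1 - 1*5))**2 - (25 + 4*(-4) + 6*0 - 4*0)/(4 + 0) = (-4 + (1 - 5))**2 - (25 - 16 + 0 + 0)/4 = (-4 - 4)**2 - 9/4 = (-8)**2 - 1*9/4 = 64 - 9/4 = 247/4 ≈ 61.750)
L = -124
(W + L)**2 = (247/4 - 124)**2 = (-249/4)**2 = 62001/16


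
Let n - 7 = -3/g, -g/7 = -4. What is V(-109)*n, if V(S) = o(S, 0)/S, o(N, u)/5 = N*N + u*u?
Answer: -105185/28 ≈ -3756.6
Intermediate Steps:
g = 28 (g = -7*(-4) = 28)
o(N, u) = 5*N**2 + 5*u**2 (o(N, u) = 5*(N*N + u*u) = 5*(N**2 + u**2) = 5*N**2 + 5*u**2)
V(S) = 5*S (V(S) = (5*S**2 + 5*0**2)/S = (5*S**2 + 5*0)/S = (5*S**2 + 0)/S = (5*S**2)/S = 5*S)
n = 193/28 (n = 7 - 3/28 = 193/28 ≈ 6.8929)
V(-109)*n = (5*(-109))*(193/28) = -545*193/28 = -105185/28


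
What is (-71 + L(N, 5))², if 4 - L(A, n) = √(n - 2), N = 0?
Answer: (67 + √3)² ≈ 4724.1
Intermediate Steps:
L(A, n) = 4 - √(-2 + n) (L(A, n) = 4 - √(n - 2) = 4 - √(-2 + n))
(-71 + L(N, 5))² = (-71 + (4 - √(-2 + 5)))² = (-71 + (4 - √3))² = (-67 - √3)²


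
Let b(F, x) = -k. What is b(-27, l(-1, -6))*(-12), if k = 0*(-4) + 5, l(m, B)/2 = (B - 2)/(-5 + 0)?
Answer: 60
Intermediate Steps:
l(m, B) = ⅘ - 2*B/5 (l(m, B) = 2*((B - 2)/(-5 + 0)) = 2*((-2 + B)/(-5)) = 2*((-2 + B)*(-⅕)) = 2*(⅖ - B/5) = ⅘ - 2*B/5)
k = 5 (k = 0 + 5 = 5)
b(F, x) = -5 (b(F, x) = -1*5 = -5)
b(-27, l(-1, -6))*(-12) = -5*(-12) = 60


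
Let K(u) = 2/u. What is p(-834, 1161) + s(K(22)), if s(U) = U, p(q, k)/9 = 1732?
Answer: 171469/11 ≈ 15588.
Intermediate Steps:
p(q, k) = 15588 (p(q, k) = 9*1732 = 15588)
p(-834, 1161) + s(K(22)) = 15588 + 2/22 = 15588 + 2*(1/22) = 15588 + 1/11 = 171469/11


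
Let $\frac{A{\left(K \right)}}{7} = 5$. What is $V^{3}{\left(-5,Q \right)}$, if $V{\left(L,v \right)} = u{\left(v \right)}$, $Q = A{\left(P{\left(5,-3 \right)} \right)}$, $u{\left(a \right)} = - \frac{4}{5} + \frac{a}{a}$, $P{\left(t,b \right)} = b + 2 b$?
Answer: $\frac{1}{125} \approx 0.008$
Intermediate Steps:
$P{\left(t,b \right)} = 3 b$
$A{\left(K \right)} = 35$ ($A{\left(K \right)} = 7 \cdot 5 = 35$)
$u{\left(a \right)} = \frac{1}{5}$ ($u{\left(a \right)} = \left(-4\right) \frac{1}{5} + 1 = - \frac{4}{5} + 1 = \frac{1}{5}$)
$Q = 35$
$V{\left(L,v \right)} = \frac{1}{5}$
$V^{3}{\left(-5,Q \right)} = \left(\frac{1}{5}\right)^{3} = \frac{1}{125}$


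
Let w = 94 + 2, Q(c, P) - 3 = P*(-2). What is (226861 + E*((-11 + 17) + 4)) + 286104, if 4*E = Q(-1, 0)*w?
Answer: 513685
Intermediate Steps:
Q(c, P) = 3 - 2*P (Q(c, P) = 3 + P*(-2) = 3 - 2*P)
w = 96
E = 72 (E = ((3 - 2*0)*96)/4 = ((3 + 0)*96)/4 = (3*96)/4 = (1/4)*288 = 72)
(226861 + E*((-11 + 17) + 4)) + 286104 = (226861 + 72*((-11 + 17) + 4)) + 286104 = (226861 + 72*(6 + 4)) + 286104 = (226861 + 72*10) + 286104 = (226861 + 720) + 286104 = 227581 + 286104 = 513685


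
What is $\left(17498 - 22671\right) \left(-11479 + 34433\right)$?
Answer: $-118741042$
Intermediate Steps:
$\left(17498 - 22671\right) \left(-11479 + 34433\right) = \left(-5173\right) 22954 = -118741042$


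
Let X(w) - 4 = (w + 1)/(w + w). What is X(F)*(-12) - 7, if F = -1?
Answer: -55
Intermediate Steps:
X(w) = 4 + (1 + w)/(2*w) (X(w) = 4 + (w + 1)/(w + w) = 4 + (1 + w)/((2*w)) = 4 + (1 + w)*(1/(2*w)) = 4 + (1 + w)/(2*w))
X(F)*(-12) - 7 = ((½)*(1 + 9*(-1))/(-1))*(-12) - 7 = ((½)*(-1)*(1 - 9))*(-12) - 7 = ((½)*(-1)*(-8))*(-12) - 7 = 4*(-12) - 7 = -48 - 7 = -55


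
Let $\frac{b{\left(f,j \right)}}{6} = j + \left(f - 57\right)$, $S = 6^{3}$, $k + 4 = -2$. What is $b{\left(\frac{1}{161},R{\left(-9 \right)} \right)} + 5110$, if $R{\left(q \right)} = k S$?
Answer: $- \frac{484282}{161} \approx -3008.0$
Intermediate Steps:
$k = -6$ ($k = -4 - 2 = -6$)
$S = 216$
$R{\left(q \right)} = -1296$ ($R{\left(q \right)} = \left(-6\right) 216 = -1296$)
$b{\left(f,j \right)} = -342 + 6 f + 6 j$ ($b{\left(f,j \right)} = 6 \left(j + \left(f - 57\right)\right) = 6 \left(j + \left(-57 + f\right)\right) = 6 \left(-57 + f + j\right) = -342 + 6 f + 6 j$)
$b{\left(\frac{1}{161},R{\left(-9 \right)} \right)} + 5110 = \left(-342 + \frac{6}{161} + 6 \left(-1296\right)\right) + 5110 = \left(-342 + 6 \cdot \frac{1}{161} - 7776\right) + 5110 = \left(-342 + \frac{6}{161} - 7776\right) + 5110 = - \frac{1306992}{161} + 5110 = - \frac{484282}{161}$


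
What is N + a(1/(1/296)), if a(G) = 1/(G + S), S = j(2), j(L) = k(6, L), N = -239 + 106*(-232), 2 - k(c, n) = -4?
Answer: -7498961/302 ≈ -24831.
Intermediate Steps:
k(c, n) = 6 (k(c, n) = 2 - 1*(-4) = 2 + 4 = 6)
N = -24831 (N = -239 - 24592 = -24831)
j(L) = 6
S = 6
a(G) = 1/(6 + G) (a(G) = 1/(G + 6) = 1/(6 + G))
N + a(1/(1/296)) = -24831 + 1/(6 + 1/(1/296)) = -24831 + 1/(6 + 296) = -24831 + 1/302 = -7498961/302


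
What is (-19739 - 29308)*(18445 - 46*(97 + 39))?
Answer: -597833883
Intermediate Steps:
(-19739 - 29308)*(18445 - 46*(97 + 39)) = -49047*(18445 - 46*136) = -49047*(18445 - 6256) = -49047*12189 = -597833883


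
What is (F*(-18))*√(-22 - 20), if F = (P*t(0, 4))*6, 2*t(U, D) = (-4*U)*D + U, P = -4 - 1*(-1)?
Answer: 0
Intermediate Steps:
P = -3 (P = -4 + 1 = -3)
t(U, D) = U/2 - 2*D*U (t(U, D) = ((-4*U)*D + U)/2 = (-4*D*U + U)/2 = (U - 4*D*U)/2 = U/2 - 2*D*U)
F = 0 (F = -3*0*(1 - 4*4)/2*6 = -3*0*(1 - 16)/2*6 = -3*0*(-15)/2*6 = -3*0*6 = 0*6 = 0)
(F*(-18))*√(-22 - 20) = (0*(-18))*√(-22 - 20) = 0*√(-42) = 0*(I*√42) = 0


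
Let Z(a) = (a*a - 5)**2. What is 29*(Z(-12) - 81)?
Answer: 557960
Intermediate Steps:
Z(a) = (-5 + a**2)**2 (Z(a) = (a**2 - 5)**2 = (-5 + a**2)**2)
29*(Z(-12) - 81) = 29*((-5 + (-12)**2)**2 - 81) = 29*((-5 + 144)**2 - 81) = 29*(139**2 - 81) = 29*(19321 - 81) = 29*19240 = 557960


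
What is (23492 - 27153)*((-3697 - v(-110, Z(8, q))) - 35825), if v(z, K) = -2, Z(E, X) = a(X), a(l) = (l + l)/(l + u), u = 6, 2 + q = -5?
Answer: 144682720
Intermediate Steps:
q = -7 (q = -2 - 5 = -7)
a(l) = 2*l/(6 + l) (a(l) = (l + l)/(l + 6) = (2*l)/(6 + l) = 2*l/(6 + l))
Z(E, X) = 2*X/(6 + X)
(23492 - 27153)*((-3697 - v(-110, Z(8, q))) - 35825) = (23492 - 27153)*((-3697 - 1*(-2)) - 35825) = -3661*((-3697 + 2) - 35825) = -3661*(-3695 - 35825) = -3661*(-39520) = 144682720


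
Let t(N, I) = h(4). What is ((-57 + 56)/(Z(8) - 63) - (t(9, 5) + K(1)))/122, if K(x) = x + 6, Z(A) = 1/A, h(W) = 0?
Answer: -3513/61366 ≈ -0.057247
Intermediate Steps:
t(N, I) = 0
Z(A) = 1/A
K(x) = 6 + x
((-57 + 56)/(Z(8) - 63) - (t(9, 5) + K(1)))/122 = ((-57 + 56)/(1/8 - 63) - (0 + (6 + 1)))/122 = (-1/(1/8 - 63) - (0 + 7))*(1/122) = (-1/(-503/8) - 1*7)*(1/122) = (-1*(-8/503) - 7)*(1/122) = (8/503 - 7)*(1/122) = -3513/503*1/122 = -3513/61366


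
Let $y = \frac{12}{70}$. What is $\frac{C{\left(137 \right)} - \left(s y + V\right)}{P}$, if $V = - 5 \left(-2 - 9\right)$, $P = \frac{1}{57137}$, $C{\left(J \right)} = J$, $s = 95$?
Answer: $\frac{26283020}{7} \approx 3.7547 \cdot 10^{6}$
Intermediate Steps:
$y = \frac{6}{35}$ ($y = 12 \cdot \frac{1}{70} = \frac{6}{35} \approx 0.17143$)
$P = \frac{1}{57137} \approx 1.7502 \cdot 10^{-5}$
$V = 55$ ($V = - 5 \left(-2 - 9\right) = \left(-5\right) \left(-11\right) = 55$)
$\frac{C{\left(137 \right)} - \left(s y + V\right)}{P} = \left(137 - \left(95 \cdot \frac{6}{35} + 55\right)\right) \frac{1}{\frac{1}{57137}} = \left(137 - \left(\frac{114}{7} + 55\right)\right) 57137 = \left(137 - \frac{499}{7}\right) 57137 = \frac{460}{7} \cdot 57137 = \frac{26283020}{7}$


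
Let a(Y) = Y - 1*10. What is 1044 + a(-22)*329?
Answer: -9484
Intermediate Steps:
a(Y) = -10 + Y (a(Y) = Y - 10 = -10 + Y)
1044 + a(-22)*329 = 1044 + (-10 - 22)*329 = 1044 - 32*329 = 1044 - 10528 = -9484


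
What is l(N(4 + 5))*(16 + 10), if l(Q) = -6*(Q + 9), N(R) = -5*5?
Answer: 2496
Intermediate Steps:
N(R) = -25
l(Q) = -54 - 6*Q (l(Q) = -6*(9 + Q) = -54 - 6*Q)
l(N(4 + 5))*(16 + 10) = (-54 - 6*(-25))*(16 + 10) = (-54 + 150)*26 = 96*26 = 2496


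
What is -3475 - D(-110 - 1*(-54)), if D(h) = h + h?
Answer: -3363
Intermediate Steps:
D(h) = 2*h
-3475 - D(-110 - 1*(-54)) = -3475 - 2*(-110 - 1*(-54)) = -3475 - 2*(-110 + 54) = -3475 - 2*(-56) = -3475 - 1*(-112) = -3475 + 112 = -3363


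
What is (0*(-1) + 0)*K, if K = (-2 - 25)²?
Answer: 0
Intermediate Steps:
K = 729 (K = (-27)² = 729)
(0*(-1) + 0)*K = (0*(-1) + 0)*729 = (0 + 0)*729 = 0*729 = 0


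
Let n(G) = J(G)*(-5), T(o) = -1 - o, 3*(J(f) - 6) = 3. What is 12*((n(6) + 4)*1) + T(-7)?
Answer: -366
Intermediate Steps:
J(f) = 7 (J(f) = 6 + (1/3)*3 = 6 + 1 = 7)
n(G) = -35 (n(G) = 7*(-5) = -35)
12*((n(6) + 4)*1) + T(-7) = 12*((-35 + 4)*1) + (-1 - 1*(-7)) = 12*(-31*1) + (-1 + 7) = 12*(-31) + 6 = -372 + 6 = -366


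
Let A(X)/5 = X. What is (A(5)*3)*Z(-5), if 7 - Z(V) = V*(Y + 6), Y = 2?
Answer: 3525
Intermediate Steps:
Z(V) = 7 - 8*V (Z(V) = 7 - V*(2 + 6) = 7 - V*8 = 7 - 8*V)
A(X) = 5*X
(A(5)*3)*Z(-5) = ((5*5)*3)*(7 - 8*(-5)) = (25*3)*(7 + 40) = 75*47 = 3525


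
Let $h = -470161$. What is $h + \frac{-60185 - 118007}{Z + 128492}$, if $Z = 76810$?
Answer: $- \frac{48262585907}{102651} \approx -4.7016 \cdot 10^{5}$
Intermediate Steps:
$h + \frac{-60185 - 118007}{Z + 128492} = -470161 + \frac{-60185 - 118007}{76810 + 128492} = -470161 - \frac{178192}{205302} = -470161 - \frac{89096}{102651} = - \frac{48262585907}{102651}$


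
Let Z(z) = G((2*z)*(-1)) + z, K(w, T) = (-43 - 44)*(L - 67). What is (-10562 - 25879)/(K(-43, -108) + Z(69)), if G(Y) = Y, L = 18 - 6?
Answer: -4049/524 ≈ -7.7271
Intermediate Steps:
L = 12
K(w, T) = 4785 (K(w, T) = (-43 - 44)*(12 - 67) = -87*(-55) = 4785)
Z(z) = -z (Z(z) = (2*z)*(-1) + z = -2*z + z = -z)
(-10562 - 25879)/(K(-43, -108) + Z(69)) = (-10562 - 25879)/(4785 - 1*69) = -36441/(4785 - 69) = -36441/4716 = -36441*1/4716 = -4049/524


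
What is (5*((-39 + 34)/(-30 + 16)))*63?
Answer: 225/2 ≈ 112.50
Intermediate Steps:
(5*((-39 + 34)/(-30 + 16)))*63 = (5*(-5/(-14)))*63 = (5*(-5*(-1/14)))*63 = (5*(5/14))*63 = (25/14)*63 = 225/2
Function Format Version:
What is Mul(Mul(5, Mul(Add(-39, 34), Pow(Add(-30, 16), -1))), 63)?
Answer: Rational(225, 2) ≈ 112.50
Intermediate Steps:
Mul(Mul(5, Mul(Add(-39, 34), Pow(Add(-30, 16), -1))), 63) = Mul(Mul(5, Mul(-5, Pow(-14, -1))), 63) = Mul(Mul(5, Mul(-5, Rational(-1, 14))), 63) = Mul(Mul(5, Rational(5, 14)), 63) = Mul(Rational(25, 14), 63) = Rational(225, 2)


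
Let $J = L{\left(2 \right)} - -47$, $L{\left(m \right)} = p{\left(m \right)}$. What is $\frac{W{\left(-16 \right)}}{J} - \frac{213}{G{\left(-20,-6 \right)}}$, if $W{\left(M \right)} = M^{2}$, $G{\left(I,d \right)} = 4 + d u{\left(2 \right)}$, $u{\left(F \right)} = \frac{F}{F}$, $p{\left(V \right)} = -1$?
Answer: $\frac{5155}{46} \approx 112.07$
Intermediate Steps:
$L{\left(m \right)} = -1$
$u{\left(F \right)} = 1$
$J = 46$ ($J = -1 - -47 = -1 + 47 = 46$)
$G{\left(I,d \right)} = 4 + d$ ($G{\left(I,d \right)} = 4 + d 1 = 4 + d$)
$\frac{W{\left(-16 \right)}}{J} - \frac{213}{G{\left(-20,-6 \right)}} = \frac{\left(-16\right)^{2}}{46} - \frac{213}{4 - 6} = 256 \cdot \frac{1}{46} - \frac{213}{-2} = \frac{128}{23} - - \frac{213}{2} = \frac{128}{23} + \frac{213}{2} = \frac{5155}{46}$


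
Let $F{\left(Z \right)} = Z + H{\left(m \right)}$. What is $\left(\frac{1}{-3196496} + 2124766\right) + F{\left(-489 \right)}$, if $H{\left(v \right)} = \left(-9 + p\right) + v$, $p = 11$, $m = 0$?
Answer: $\frac{6790249326383}{3196496} \approx 2.1243 \cdot 10^{6}$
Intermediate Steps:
$H{\left(v \right)} = 2 + v$ ($H{\left(v \right)} = \left(-9 + 11\right) + v = 2 + v$)
$F{\left(Z \right)} = 2 + Z$ ($F{\left(Z \right)} = Z + \left(2 + 0\right) = Z + 2 = 2 + Z$)
$\left(\frac{1}{-3196496} + 2124766\right) + F{\left(-489 \right)} = \left(\frac{1}{-3196496} + 2124766\right) + \left(2 - 489\right) = \left(- \frac{1}{3196496} + 2124766\right) - 487 = \frac{6791806019935}{3196496} - 487 = \frac{6790249326383}{3196496}$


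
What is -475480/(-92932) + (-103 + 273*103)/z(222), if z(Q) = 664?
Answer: 91228176/1928339 ≈ 47.309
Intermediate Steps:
-475480/(-92932) + (-103 + 273*103)/z(222) = -475480/(-92932) + (-103 + 273*103)/664 = -475480*(-1/92932) + (-103 + 28119)*(1/664) = 118870/23233 + 28016*(1/664) = 118870/23233 + 3502/83 = 91228176/1928339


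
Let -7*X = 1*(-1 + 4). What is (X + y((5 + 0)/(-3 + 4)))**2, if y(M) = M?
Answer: 1024/49 ≈ 20.898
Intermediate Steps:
X = -3/7 (X = -(-1 + 4)/7 = -3/7 ≈ -0.42857)
(X + y((5 + 0)/(-3 + 4)))**2 = (-3/7 + (5 + 0)/(-3 + 4))**2 = (-3/7 + 5/1)**2 = (-3/7 + 5*1)**2 = (-3/7 + 5)**2 = (32/7)**2 = 1024/49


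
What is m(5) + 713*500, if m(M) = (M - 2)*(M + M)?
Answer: 356530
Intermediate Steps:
m(M) = 2*M*(-2 + M) (m(M) = (-2 + M)*(2*M) = 2*M*(-2 + M))
m(5) + 713*500 = 2*5*(-2 + 5) + 713*500 = 2*5*3 + 356500 = 30 + 356500 = 356530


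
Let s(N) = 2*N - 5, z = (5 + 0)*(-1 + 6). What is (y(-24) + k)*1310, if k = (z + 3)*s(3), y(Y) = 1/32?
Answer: 587535/16 ≈ 36721.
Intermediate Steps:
y(Y) = 1/32
z = 25 (z = 5*5 = 25)
s(N) = -5 + 2*N
k = 28 (k = (25 + 3)*(-5 + 2*3) = 28*(-5 + 6) = 28*1 = 28)
(y(-24) + k)*1310 = (1/32 + 28)*1310 = (897/32)*1310 = 587535/16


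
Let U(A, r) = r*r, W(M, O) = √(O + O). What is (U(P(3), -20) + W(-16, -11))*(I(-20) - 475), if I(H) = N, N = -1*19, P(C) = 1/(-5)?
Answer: -197600 - 494*I*√22 ≈ -1.976e+5 - 2317.1*I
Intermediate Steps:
P(C) = -⅕
W(M, O) = √2*√O (W(M, O) = √(2*O) = √2*√O)
U(A, r) = r²
N = -19
I(H) = -19
(U(P(3), -20) + W(-16, -11))*(I(-20) - 475) = ((-20)² + √2*√(-11))*(-19 - 475) = (400 + √2*(I*√11))*(-494) = (400 + I*√22)*(-494) = -197600 - 494*I*√22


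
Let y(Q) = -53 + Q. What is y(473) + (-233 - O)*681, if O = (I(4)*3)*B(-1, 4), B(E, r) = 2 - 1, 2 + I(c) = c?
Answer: -162339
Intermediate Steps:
I(c) = -2 + c
B(E, r) = 1
O = 6 (O = ((-2 + 4)*3)*1 = (2*3)*1 = 6*1 = 6)
y(473) + (-233 - O)*681 = (-53 + 473) + (-233 - 1*6)*681 = 420 + (-233 - 6)*681 = 420 - 239*681 = 420 - 162759 = -162339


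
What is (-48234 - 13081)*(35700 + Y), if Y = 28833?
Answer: -3956840895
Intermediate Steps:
(-48234 - 13081)*(35700 + Y) = (-48234 - 13081)*(35700 + 28833) = -61315*64533 = -3956840895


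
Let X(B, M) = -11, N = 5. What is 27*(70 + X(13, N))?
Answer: 1593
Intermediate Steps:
27*(70 + X(13, N)) = 27*(70 - 11) = 27*59 = 1593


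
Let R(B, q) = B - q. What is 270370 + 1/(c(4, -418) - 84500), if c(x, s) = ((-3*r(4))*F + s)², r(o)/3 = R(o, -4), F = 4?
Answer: 111915876321/413936 ≈ 2.7037e+5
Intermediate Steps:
r(o) = 12 + 3*o (r(o) = 3*(o - 1*(-4)) = 3*(o + 4) = 3*(4 + o) = 12 + 3*o)
c(x, s) = (-288 + s)² (c(x, s) = (-3*(12 + 3*4)*4 + s)² = (-3*(12 + 12)*4 + s)² = (-3*24*4 + s)² = (-72*4 + s)² = (-288 + s)²)
270370 + 1/(c(4, -418) - 84500) = 270370 + 1/((-288 - 418)² - 84500) = 270370 + 1/((-706)² - 84500) = 270370 + 1/(498436 - 84500) = 270370 + 1/413936 = 111915876321/413936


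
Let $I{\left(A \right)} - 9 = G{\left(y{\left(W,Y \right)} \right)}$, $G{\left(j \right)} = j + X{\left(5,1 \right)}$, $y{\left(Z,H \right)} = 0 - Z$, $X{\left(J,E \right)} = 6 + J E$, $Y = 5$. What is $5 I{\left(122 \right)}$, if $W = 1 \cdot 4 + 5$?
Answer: $55$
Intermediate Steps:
$W = 9$ ($W = 4 + 5 = 9$)
$X{\left(J,E \right)} = 6 + E J$
$y{\left(Z,H \right)} = - Z$
$G{\left(j \right)} = 11 + j$ ($G{\left(j \right)} = j + \left(6 + 1 \cdot 5\right) = j + \left(6 + 5\right) = j + 11 = 11 + j$)
$I{\left(A \right)} = 11$ ($I{\left(A \right)} = 9 + \left(11 - 9\right) = 9 + 2 = 11$)
$5 I{\left(122 \right)} = 5 \cdot 11 = 55$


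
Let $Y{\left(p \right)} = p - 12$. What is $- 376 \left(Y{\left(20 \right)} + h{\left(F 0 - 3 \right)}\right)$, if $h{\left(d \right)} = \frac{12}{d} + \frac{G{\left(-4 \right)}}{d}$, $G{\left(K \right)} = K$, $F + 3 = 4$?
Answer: $- \frac{6016}{3} \approx -2005.3$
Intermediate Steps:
$F = 1$ ($F = -3 + 4 = 1$)
$h{\left(d \right)} = \frac{8}{d}$ ($h{\left(d \right)} = \frac{12}{d} - \frac{4}{d} = \frac{8}{d}$)
$Y{\left(p \right)} = -12 + p$ ($Y{\left(p \right)} = p - 12 = -12 + p$)
$- 376 \left(Y{\left(20 \right)} + h{\left(F 0 - 3 \right)}\right) = - 376 \left(\left(-12 + 20\right) + \frac{8}{1 \cdot 0 - 3}\right) = - 376 \left(8 + \frac{8}{0 - 3}\right) = - 376 \left(8 + \frac{8}{-3}\right) = - 376 \left(8 + 8 \left(- \frac{1}{3}\right)\right) = - 376 \left(8 - \frac{8}{3}\right) = \left(-376\right) \frac{16}{3} = - \frac{6016}{3}$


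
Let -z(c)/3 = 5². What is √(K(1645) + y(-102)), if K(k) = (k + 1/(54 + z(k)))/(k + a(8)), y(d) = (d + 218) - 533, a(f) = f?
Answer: I*√55698076889/11571 ≈ 20.396*I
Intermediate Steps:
z(c) = -75 (z(c) = -3*5² = -3*25 = -75)
y(d) = -315 + d (y(d) = (218 + d) - 533 = -315 + d)
K(k) = (-1/21 + k)/(8 + k) (K(k) = (k + 1/(54 - 75))/(k + 8) = (k + 1/(-21))/(8 + k) = (k - 1/21)/(8 + k) = (-1/21 + k)/(8 + k))
√(K(1645) + y(-102)) = √((-1/21 + 1645)/(8 + 1645) + (-315 - 102)) = √((34544/21)/1653 - 417) = √((1/1653)*(34544/21) - 417) = √(34544/34713 - 417) = √(-14440777/34713) = I*√55698076889/11571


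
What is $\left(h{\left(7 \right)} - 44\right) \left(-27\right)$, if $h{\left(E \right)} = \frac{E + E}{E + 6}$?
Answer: $\frac{15066}{13} \approx 1158.9$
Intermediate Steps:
$h{\left(E \right)} = \frac{2 E}{6 + E}$
$\left(h{\left(7 \right)} - 44\right) \left(-27\right) = \left(2 \cdot 7 \frac{1}{6 + 7} - 44\right) \left(-27\right) = \left(2 \cdot 7 \cdot \frac{1}{13} - 44\right) \left(-27\right) = \left(\frac{14}{13} - 44\right) \left(-27\right) = \left(- \frac{558}{13}\right) \left(-27\right) = \frac{15066}{13}$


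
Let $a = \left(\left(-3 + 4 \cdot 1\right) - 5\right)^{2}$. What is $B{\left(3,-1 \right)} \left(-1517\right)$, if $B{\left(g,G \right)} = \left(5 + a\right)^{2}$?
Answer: $-668997$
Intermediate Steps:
$a = 16$ ($a = \left(\left(-3 + 4\right) - 5\right)^{2} = \left(1 - 5\right)^{2} = \left(-4\right)^{2} = 16$)
$B{\left(g,G \right)} = 441$ ($B{\left(g,G \right)} = \left(5 + 16\right)^{2} = 21^{2} = 441$)
$B{\left(3,-1 \right)} \left(-1517\right) = 441 \left(-1517\right) = -668997$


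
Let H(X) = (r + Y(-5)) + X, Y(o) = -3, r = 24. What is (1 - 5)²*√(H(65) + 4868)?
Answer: 16*√4954 ≈ 1126.2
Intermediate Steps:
H(X) = 21 + X (H(X) = (24 - 3) + X = 21 + X)
(1 - 5)²*√(H(65) + 4868) = (1 - 5)²*√((21 + 65) + 4868) = (-4)²*√(86 + 4868) = 16*√4954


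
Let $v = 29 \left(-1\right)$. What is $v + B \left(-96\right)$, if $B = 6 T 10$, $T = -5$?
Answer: $28771$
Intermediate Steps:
$v = -29$
$B = -300$ ($B = 6 \left(-5\right) 10 = \left(-30\right) 10 = -300$)
$v + B \left(-96\right) = -29 - -28800 = -29 + 28800 = 28771$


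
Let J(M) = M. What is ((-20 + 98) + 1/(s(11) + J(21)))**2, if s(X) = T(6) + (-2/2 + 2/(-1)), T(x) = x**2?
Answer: 17749369/2916 ≈ 6086.9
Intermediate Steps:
s(X) = 33 (s(X) = 6**2 + (-2/2 + 2/(-1)) = 36 + (-2*1/2 + 2*(-1)) = 36 + (-1 - 2) = 36 - 3 = 33)
((-20 + 98) + 1/(s(11) + J(21)))**2 = ((-20 + 98) + 1/(33 + 21))**2 = (78 + 1/54)**2 = (4213/54)**2 = 17749369/2916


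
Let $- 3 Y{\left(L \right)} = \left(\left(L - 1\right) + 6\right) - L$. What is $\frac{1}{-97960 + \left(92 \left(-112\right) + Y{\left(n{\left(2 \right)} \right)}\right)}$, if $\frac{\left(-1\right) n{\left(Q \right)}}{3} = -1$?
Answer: $- \frac{3}{324797} \approx -9.2365 \cdot 10^{-6}$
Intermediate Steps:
$n{\left(Q \right)} = 3$ ($n{\left(Q \right)} = \left(-3\right) \left(-1\right) = 3$)
$Y{\left(L \right)} = - \frac{5}{3}$ ($Y{\left(L \right)} = - \frac{\left(\left(L - 1\right) + 6\right) - L}{3} = - \frac{\left(\left(-1 + L\right) + 6\right) - L}{3} = - \frac{\left(5 + L\right) - L}{3} = \left(- \frac{1}{3}\right) 5 = - \frac{5}{3}$)
$\frac{1}{-97960 + \left(92 \left(-112\right) + Y{\left(n{\left(2 \right)} \right)}\right)} = \frac{1}{-97960 + \left(92 \left(-112\right) - \frac{5}{3}\right)} = \frac{1}{-97960 - \frac{30917}{3}} = \frac{1}{- \frac{324797}{3}} = - \frac{3}{324797}$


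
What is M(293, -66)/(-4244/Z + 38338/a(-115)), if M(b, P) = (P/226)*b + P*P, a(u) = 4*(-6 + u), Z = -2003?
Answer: -77969631278/1407545289 ≈ -55.394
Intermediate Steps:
a(u) = -24 + 4*u
M(b, P) = P**2 + P*b/226 (M(b, P) = (P*(1/226))*b + P**2 = (P/226)*b + P**2 = P*b/226 + P**2 = P**2 + P*b/226)
M(293, -66)/(-4244/Z + 38338/a(-115)) = ((1/226)*(-66)*(293 + 226*(-66)))/(-4244/(-2003) + 38338/(-24 + 4*(-115))) = ((1/226)*(-66)*(293 - 14916))/(-4244*(-1/2003) + 38338/(-24 - 460)) = ((1/226)*(-66)*(-14623))/(4244/2003 + 38338/(-484)) = 482559/(113*(4244/2003 + 38338*(-1/484))) = 482559/(113*(4244/2003 - 19169/242)) = 482559/(113*(-37368459/484726)) = (482559/113)*(-484726/37368459) = -77969631278/1407545289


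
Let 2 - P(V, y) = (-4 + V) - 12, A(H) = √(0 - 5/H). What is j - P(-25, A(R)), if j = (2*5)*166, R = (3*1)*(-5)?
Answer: 1617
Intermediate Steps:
R = -15 (R = 3*(-5) = -15)
A(H) = √5*√(-1/H) (A(H) = √(-5/H) = √5*√(-1/H))
P(V, y) = 18 - V (P(V, y) = 2 - ((-4 + V) - 12) = 2 - (-16 + V) = 2 + (16 - V) = 18 - V)
j = 1660 (j = 10*166 = 1660)
j - P(-25, A(R)) = 1660 - (18 - 1*(-25)) = 1660 - (18 + 25) = 1660 - 1*43 = 1660 - 43 = 1617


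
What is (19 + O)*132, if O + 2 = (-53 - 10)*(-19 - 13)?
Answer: 268356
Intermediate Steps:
O = 2014 (O = -2 + (-53 - 10)*(-19 - 13) = -2 - 63*(-32) = -2 + 2016 = 2014)
(19 + O)*132 = (19 + 2014)*132 = 2033*132 = 268356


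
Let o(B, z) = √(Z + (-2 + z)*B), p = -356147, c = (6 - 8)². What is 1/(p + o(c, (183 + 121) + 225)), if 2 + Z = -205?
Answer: -356147/126840683708 - √1901/126840683708 ≈ -2.8082e-6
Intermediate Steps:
Z = -207 (Z = -2 - 205 = -207)
c = 4 (c = (-2)² = 4)
o(B, z) = √(-207 + B*(-2 + z)) (o(B, z) = √(-207 + (-2 + z)*B) = √(-207 + B*(-2 + z)))
1/(p + o(c, (183 + 121) + 225)) = 1/(-356147 + √(-207 - 2*4 + 4*((183 + 121) + 225))) = 1/(-356147 + √(-207 - 8 + 4*(304 + 225))) = 1/(-356147 + √(-207 - 8 + 4*529)) = 1/(-356147 + √(-207 - 8 + 2116)) = 1/(-356147 + √1901)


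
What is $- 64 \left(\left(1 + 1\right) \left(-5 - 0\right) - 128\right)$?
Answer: $8832$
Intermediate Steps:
$- 64 \left(\left(1 + 1\right) \left(-5 - 0\right) - 128\right) = - 64 \left(2 \left(-5 + 0\right) - 128\right) = - 64 \left(2 \left(-5\right) - 128\right) = - 64 \left(-10 - 128\right) = \left(-64\right) \left(-138\right) = 8832$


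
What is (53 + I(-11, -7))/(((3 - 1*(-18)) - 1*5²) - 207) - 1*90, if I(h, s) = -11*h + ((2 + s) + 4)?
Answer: -19163/211 ≈ -90.820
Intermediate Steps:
I(h, s) = 6 + s - 11*h (I(h, s) = -11*h + (6 + s) = 6 + s - 11*h)
(53 + I(-11, -7))/(((3 - 1*(-18)) - 1*5²) - 207) - 1*90 = (53 + (6 - 7 - 11*(-11)))/(((3 - 1*(-18)) - 1*5²) - 207) - 1*90 = (53 + (6 - 7 + 121))/(((3 + 18) - 1*25) - 207) - 90 = (53 + 120)/((21 - 25) - 207) - 90 = 173/(-4 - 207) - 90 = 173/(-211) - 90 = 173*(-1/211) - 90 = -173/211 - 90 = -19163/211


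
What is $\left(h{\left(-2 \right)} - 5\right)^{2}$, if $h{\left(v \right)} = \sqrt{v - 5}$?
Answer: $\left(5 - i \sqrt{7}\right)^{2} \approx 18.0 - 26.458 i$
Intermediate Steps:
$h{\left(v \right)} = \sqrt{-5 + v}$
$\left(h{\left(-2 \right)} - 5\right)^{2} = \left(\sqrt{-5 - 2} - 5\right)^{2} = \left(\sqrt{-7} - 5\right)^{2} = \left(i \sqrt{7} - 5\right)^{2} = \left(-5 + i \sqrt{7}\right)^{2}$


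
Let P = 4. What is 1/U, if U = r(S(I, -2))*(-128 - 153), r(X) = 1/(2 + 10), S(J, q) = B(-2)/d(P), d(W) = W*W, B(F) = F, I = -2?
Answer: -12/281 ≈ -0.042705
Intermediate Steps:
d(W) = W²
S(J, q) = -⅛ (S(J, q) = -2/(4²) = -2/16 = -2*1/16 = -⅛)
r(X) = 1/12
U = -281/12 (U = (-128 - 153)/12 = (1/12)*(-281) = -281/12 ≈ -23.417)
1/U = 1/(-281/12) = -12/281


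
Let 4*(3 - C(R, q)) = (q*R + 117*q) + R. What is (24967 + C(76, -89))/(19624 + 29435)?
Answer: 116981/196236 ≈ 0.59612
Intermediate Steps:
C(R, q) = 3 - 117*q/4 - R/4 - R*q/4 (C(R, q) = 3 - ((q*R + 117*q) + R)/4 = 3 - ((R*q + 117*q) + R)/4 = 3 - ((117*q + R*q) + R)/4 = 3 - (R + 117*q + R*q)/4 = 3 + (-117*q/4 - R/4 - R*q/4) = 3 - 117*q/4 - R/4 - R*q/4)
(24967 + C(76, -89))/(19624 + 29435) = (24967 + (3 - 117/4*(-89) - 1/4*76 - 1/4*76*(-89)))/(19624 + 29435) = (24967 + (3 + 10413/4 - 19 + 1691))/49059 = (24967 + 17113/4)*(1/49059) = (116981/4)*(1/49059) = 116981/196236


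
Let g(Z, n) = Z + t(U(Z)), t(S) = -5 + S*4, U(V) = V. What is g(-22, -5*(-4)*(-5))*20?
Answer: -2300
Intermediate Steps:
t(S) = -5 + 4*S
g(Z, n) = -5 + 5*Z (g(Z, n) = Z + (-5 + 4*Z) = -5 + 5*Z)
g(-22, -5*(-4)*(-5))*20 = (-5 + 5*(-22))*20 = (-5 - 110)*20 = -115*20 = -2300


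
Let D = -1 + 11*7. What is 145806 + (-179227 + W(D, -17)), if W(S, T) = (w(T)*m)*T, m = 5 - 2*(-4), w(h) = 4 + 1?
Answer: -34526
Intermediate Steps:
D = 76 (D = -1 + 77 = 76)
w(h) = 5
m = 13 (m = 5 + 8 = 13)
W(S, T) = 65*T (W(S, T) = (5*13)*T = 65*T)
145806 + (-179227 + W(D, -17)) = 145806 + (-179227 + 65*(-17)) = 145806 + (-179227 - 1105) = 145806 - 180332 = -34526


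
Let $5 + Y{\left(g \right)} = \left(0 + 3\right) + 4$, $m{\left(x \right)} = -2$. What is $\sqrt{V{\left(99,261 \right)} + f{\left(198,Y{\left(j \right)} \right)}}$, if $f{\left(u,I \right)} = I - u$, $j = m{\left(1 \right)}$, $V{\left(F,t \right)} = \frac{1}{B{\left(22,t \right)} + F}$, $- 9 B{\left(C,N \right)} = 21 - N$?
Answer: $\frac{i \sqrt{27856153}}{377} \approx 14.0 i$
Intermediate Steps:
$B{\left(C,N \right)} = - \frac{7}{3} + \frac{N}{9}$ ($B{\left(C,N \right)} = - \frac{21 - N}{9} = - \frac{7}{3} + \frac{N}{9}$)
$V{\left(F,t \right)} = \frac{1}{- \frac{7}{3} + F + \frac{t}{9}}$ ($V{\left(F,t \right)} = \frac{1}{\left(- \frac{7}{3} + \frac{t}{9}\right) + F} = \frac{1}{- \frac{7}{3} + F + \frac{t}{9}}$)
$j = -2$
$Y{\left(g \right)} = 2$ ($Y{\left(g \right)} = -5 + \left(\left(0 + 3\right) + 4\right) = -5 + \left(3 + 4\right) = -5 + 7 = 2$)
$\sqrt{V{\left(99,261 \right)} + f{\left(198,Y{\left(j \right)} \right)}} = \sqrt{\frac{9}{-21 + 261 + 9 \cdot 99} + \left(2 - 198\right)} = \sqrt{\frac{9}{-21 + 261 + 891} + \left(2 - 198\right)} = \sqrt{\frac{9}{1131} - 196} = \sqrt{9 \cdot \frac{1}{1131} - 196} = \sqrt{\frac{3}{377} - 196} = \sqrt{- \frac{73889}{377}} = \frac{i \sqrt{27856153}}{377}$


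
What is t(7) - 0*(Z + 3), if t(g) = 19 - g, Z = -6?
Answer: 12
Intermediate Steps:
t(7) - 0*(Z + 3) = (19 - 1*7) - 0*(-6 + 3) = (19 - 7) - 0*(-3) = 12 - 104*0 = 12 + 0 = 12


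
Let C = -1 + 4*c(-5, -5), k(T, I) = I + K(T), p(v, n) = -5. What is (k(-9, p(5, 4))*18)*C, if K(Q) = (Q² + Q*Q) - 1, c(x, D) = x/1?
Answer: -58968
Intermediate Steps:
c(x, D) = x (c(x, D) = x*1 = x)
K(Q) = -1 + 2*Q² (K(Q) = (Q² + Q²) - 1 = 2*Q² - 1 = -1 + 2*Q²)
k(T, I) = -1 + I + 2*T² (k(T, I) = I + (-1 + 2*T²) = -1 + I + 2*T²)
C = -21 (C = -1 + 4*(-5) = -1 - 20 = -21)
(k(-9, p(5, 4))*18)*C = ((-1 - 5 + 2*(-9)²)*18)*(-21) = ((-1 - 5 + 2*81)*18)*(-21) = ((-1 - 5 + 162)*18)*(-21) = (156*18)*(-21) = 2808*(-21) = -58968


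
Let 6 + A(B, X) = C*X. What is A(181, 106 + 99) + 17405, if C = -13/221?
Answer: 295578/17 ≈ 17387.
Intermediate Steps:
C = -1/17 (C = -13*1/221 = -1/17 ≈ -0.058824)
A(B, X) = -6 - X/17
A(181, 106 + 99) + 17405 = (-6 - (106 + 99)/17) + 17405 = (-6 - 1/17*205) + 17405 = (-6 - 205/17) + 17405 = -307/17 + 17405 = 295578/17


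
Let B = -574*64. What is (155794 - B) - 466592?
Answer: -274062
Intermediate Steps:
B = -36736
(155794 - B) - 466592 = (155794 - 1*(-36736)) - 466592 = (155794 + 36736) - 466592 = 192530 - 466592 = -274062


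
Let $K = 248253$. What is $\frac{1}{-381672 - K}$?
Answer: $- \frac{1}{629925} \approx -1.5875 \cdot 10^{-6}$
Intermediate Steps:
$\frac{1}{-381672 - K} = \frac{1}{-381672 - 248253} = \frac{1}{-629925} = - \frac{1}{629925}$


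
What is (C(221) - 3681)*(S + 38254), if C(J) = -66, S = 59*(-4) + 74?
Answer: -142730724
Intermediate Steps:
S = -162 (S = -236 + 74 = -162)
(C(221) - 3681)*(S + 38254) = (-66 - 3681)*(-162 + 38254) = -3747*38092 = -142730724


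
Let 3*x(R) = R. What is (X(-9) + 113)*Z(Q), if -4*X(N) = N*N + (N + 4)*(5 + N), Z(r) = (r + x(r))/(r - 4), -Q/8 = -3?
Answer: 702/5 ≈ 140.40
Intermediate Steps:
Q = 24 (Q = -8*(-3) = 24)
x(R) = R/3
Z(r) = 4*r/(3*(-4 + r)) (Z(r) = (r + r/3)/(r - 4) = (4*r/3)/(-4 + r) = 4*r/(3*(-4 + r)))
X(N) = -N²/4 - (4 + N)*(5 + N)/4 (X(N) = -(N*N + (N + 4)*(5 + N))/4 = -(N² + (4 + N)*(5 + N))/4 = -N²/4 - (4 + N)*(5 + N)/4)
(X(-9) + 113)*Z(Q) = ((-5 - 9/4*(-9) - ½*(-9)²) + 113)*((4/3)*24/(-4 + 24)) = ((-5 + 81/4 - ½*81) + 113)*((4/3)*24/20) = ((-5 + 81/4 - 81/2) + 113)*((4/3)*24*(1/20)) = (-101/4 + 113)*(8/5) = (351/4)*(8/5) = 702/5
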